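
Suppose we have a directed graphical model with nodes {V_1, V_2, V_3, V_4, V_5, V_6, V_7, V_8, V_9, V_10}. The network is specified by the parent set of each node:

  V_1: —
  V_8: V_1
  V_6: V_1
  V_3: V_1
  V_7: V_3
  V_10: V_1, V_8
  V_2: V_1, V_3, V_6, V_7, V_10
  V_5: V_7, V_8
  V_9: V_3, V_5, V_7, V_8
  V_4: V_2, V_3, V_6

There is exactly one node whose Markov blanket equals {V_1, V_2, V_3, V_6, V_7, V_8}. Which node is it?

The target node must have every member of {V_1, V_2, V_3, V_6, V_7, V_8} as a parent, child, or co-parent, and no others.
Parents of V_10: V_1, V_8; children: V_2; co-parents: V_1, V_3, V_6, V_7.
These exactly cover the given set, so the node is V_10.

V_10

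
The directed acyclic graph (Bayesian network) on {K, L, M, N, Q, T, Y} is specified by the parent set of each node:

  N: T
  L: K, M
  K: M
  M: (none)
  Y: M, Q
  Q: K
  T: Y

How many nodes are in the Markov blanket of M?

A node's Markov blanket = Pa ∪ Ch ∪ (parents of Ch other than the node itself).
Ch(M) = {K, L, Y}.
Parents of M: none.
Parents of each child, excluding M:
  K has no other parent.
  Y's other parent is Q.
  L also has parent K.
MB(M) = {K, L, Q, Y}, which has 4 nodes.

4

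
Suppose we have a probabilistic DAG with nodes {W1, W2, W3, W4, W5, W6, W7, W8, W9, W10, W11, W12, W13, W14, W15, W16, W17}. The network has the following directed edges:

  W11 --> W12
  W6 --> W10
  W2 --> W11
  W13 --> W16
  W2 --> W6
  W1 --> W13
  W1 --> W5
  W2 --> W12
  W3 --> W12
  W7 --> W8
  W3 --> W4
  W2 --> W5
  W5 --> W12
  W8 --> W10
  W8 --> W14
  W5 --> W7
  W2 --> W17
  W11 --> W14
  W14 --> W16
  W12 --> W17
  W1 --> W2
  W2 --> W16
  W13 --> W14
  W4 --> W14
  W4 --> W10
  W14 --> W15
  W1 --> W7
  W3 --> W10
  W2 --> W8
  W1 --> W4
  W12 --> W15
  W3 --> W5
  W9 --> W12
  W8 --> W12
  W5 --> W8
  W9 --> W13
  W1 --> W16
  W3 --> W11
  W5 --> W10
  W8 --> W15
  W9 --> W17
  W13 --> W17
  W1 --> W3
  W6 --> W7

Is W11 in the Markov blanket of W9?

Yes

W11 is a co-parent of W9: both are parents of W12.
So W11 ∈ MB(W9).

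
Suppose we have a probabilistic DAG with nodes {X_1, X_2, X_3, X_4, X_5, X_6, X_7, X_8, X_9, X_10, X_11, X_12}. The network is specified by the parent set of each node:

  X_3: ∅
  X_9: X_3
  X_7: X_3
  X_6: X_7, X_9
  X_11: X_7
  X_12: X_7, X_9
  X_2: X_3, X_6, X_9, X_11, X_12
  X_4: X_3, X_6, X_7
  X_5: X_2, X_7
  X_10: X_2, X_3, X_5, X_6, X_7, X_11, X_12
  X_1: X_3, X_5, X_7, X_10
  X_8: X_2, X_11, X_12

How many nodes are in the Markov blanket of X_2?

A node's Markov blanket = Pa ∪ Ch ∪ (parents of Ch other than the node itself).
X_2's children: X_5, X_8, X_10.
X_2's parents: X_3, X_6, X_9, X_11, X_12.
For each child, the remaining parents (spouses of X_2):
  X_5's other parent is X_7.
  parents(X_10) \ {X_2} = {X_3, X_5, X_6, X_7, X_11, X_12}.
  X_8's other parents are X_11, X_12.
MB(X_2) = {X_3, X_5, X_6, X_7, X_8, X_9, X_10, X_11, X_12}, which has 9 nodes.

9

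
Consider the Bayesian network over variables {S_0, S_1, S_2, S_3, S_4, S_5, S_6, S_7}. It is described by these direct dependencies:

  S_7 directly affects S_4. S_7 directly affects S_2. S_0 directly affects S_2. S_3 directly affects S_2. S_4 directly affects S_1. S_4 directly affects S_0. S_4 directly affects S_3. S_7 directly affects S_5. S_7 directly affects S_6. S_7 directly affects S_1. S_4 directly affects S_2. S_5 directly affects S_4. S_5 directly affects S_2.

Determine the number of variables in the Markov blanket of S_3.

Pa(S_3) = {S_4}.
S_3's children: S_2.
Other parents of S_3's children:
  parents(S_2) \ {S_3} = {S_0, S_4, S_5, S_7}.
MB(S_3) = {S_0, S_2, S_4, S_5, S_7}, which has 5 nodes.

5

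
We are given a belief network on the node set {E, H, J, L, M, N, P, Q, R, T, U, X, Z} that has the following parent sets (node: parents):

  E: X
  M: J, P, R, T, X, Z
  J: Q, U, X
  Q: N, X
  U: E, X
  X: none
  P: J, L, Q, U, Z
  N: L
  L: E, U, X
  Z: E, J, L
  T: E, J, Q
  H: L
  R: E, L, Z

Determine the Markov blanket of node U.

{E, J, L, P, Q, X, Z}

U has parents E, X.
U has children J, L, P.
Other parents of U's children:
  parents(L) \ {U} = {E, X}.
  J's other parents are Q, X.
  P also has parents J, L, Q, Z.
So the Markov blanket of U is {E, J, L, P, Q, X, Z}.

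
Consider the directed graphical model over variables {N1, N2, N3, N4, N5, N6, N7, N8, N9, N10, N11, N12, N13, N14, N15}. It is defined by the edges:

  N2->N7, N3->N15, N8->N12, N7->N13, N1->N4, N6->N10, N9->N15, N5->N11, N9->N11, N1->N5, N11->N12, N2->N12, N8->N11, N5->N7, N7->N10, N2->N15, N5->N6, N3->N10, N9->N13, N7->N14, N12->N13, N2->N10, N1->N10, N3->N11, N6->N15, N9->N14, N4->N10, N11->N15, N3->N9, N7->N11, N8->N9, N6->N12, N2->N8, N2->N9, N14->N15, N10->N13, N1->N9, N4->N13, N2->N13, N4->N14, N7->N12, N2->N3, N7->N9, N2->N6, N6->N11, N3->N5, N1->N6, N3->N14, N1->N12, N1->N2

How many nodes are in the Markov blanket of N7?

Recall MB(v) = parents ∪ children ∪ spouses, where spouses are the other parents of v's children.
N7's children: N9, N10, N11, N12, N13, N14.
Parents of N7: N2, N5.
For each child, the remaining parents (spouses of N7):
  N9: N1, N2, N3, N8
  N10: N1, N2, N3, N4, N6
  N11: N3, N5, N6, N8, N9
  N12: N1, N2, N6, N8, N11
  N13: N2, N4, N9, N10, N12
  N14: N3, N4, N9
MB(N7) = {N1, N2, N3, N4, N5, N6, N8, N9, N10, N11, N12, N13, N14}, which has 13 nodes.

13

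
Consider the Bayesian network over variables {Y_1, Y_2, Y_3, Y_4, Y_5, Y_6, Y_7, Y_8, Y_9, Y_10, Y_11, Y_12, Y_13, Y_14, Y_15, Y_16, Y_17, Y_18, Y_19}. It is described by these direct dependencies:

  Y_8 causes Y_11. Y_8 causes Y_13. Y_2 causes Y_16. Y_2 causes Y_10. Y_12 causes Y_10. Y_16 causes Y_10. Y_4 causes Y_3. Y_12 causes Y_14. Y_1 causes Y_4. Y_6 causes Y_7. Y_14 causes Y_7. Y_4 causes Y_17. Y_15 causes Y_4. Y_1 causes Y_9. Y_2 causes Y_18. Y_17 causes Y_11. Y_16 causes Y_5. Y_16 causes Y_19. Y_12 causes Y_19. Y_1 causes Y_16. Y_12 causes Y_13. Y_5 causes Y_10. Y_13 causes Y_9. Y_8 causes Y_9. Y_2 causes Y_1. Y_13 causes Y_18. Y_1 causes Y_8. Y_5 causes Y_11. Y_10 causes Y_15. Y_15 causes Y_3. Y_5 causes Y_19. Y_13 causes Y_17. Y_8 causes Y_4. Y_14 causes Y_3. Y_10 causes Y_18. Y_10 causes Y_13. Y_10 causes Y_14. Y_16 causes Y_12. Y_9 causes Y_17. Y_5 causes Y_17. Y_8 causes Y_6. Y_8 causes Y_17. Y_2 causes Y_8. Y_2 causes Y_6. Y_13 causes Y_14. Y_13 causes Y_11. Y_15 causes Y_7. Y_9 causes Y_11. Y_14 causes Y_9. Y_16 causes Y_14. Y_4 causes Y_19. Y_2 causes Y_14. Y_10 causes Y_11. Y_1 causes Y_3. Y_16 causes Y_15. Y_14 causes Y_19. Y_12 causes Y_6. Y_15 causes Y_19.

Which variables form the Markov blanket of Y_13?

By definition, MB(Y_13) is built from Y_13's parents, Y_13's children, and the co-parents of Y_13.
Pa(Y_13) = {Y_8, Y_10, Y_12}.
Children of Y_13: Y_9, Y_11, Y_14, Y_17, Y_18.
For each child, the remaining parents (spouses of Y_13):
  Y_14: Y_2, Y_10, Y_12, Y_16
  Y_18: Y_2, Y_10
  Y_9: Y_1, Y_8, Y_14
  Y_17: Y_4, Y_5, Y_8, Y_9
  Y_11: Y_5, Y_8, Y_9, Y_10, Y_17
Union: {Y_8, Y_10, Y_12} ∪ {Y_9, Y_11, Y_14, Y_17, Y_18} ∪ {Y_1, Y_2, Y_4, Y_5, Y_8, Y_9, Y_10, Y_12, Y_14, Y_16, Y_17} = {Y_1, Y_2, Y_4, Y_5, Y_8, Y_9, Y_10, Y_11, Y_12, Y_14, Y_16, Y_17, Y_18}.

{Y_1, Y_2, Y_4, Y_5, Y_8, Y_9, Y_10, Y_11, Y_12, Y_14, Y_16, Y_17, Y_18}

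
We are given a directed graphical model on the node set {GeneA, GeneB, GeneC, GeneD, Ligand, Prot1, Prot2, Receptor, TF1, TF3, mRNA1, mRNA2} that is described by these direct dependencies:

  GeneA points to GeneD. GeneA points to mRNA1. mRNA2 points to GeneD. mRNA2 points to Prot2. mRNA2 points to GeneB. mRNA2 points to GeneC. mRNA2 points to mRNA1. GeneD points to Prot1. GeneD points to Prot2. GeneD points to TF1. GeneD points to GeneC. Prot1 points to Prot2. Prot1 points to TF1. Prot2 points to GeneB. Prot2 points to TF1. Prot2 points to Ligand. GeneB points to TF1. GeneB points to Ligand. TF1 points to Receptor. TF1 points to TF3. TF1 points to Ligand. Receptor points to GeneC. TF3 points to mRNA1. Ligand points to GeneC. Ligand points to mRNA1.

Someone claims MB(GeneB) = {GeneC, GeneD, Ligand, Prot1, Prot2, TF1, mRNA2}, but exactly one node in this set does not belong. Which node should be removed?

GeneC

The Markov blanket of a node is its parents, its children, and the other parents of its children.
GeneB has children Ligand, TF1.
GeneB has parents Prot2, mRNA2.
Other parents of GeneB's children:
  TF1 also has parents GeneD, Prot1, Prot2.
  Ligand's other parents are Prot2, TF1.
MB(GeneB) = {GeneD, Ligand, Prot1, Prot2, TF1, mRNA2}.
GeneC is neither a parent, child, nor co-parent of GeneB, so it does not belong.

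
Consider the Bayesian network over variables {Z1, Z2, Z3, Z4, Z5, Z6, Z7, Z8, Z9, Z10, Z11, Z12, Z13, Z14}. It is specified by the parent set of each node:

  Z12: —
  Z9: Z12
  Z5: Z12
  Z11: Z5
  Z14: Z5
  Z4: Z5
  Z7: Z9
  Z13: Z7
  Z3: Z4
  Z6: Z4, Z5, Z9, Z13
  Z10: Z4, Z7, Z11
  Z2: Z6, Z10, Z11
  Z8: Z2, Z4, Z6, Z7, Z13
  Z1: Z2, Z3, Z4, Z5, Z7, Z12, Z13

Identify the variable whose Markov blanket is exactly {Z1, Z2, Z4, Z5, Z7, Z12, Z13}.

Z3

The target node must have every member of {Z1, Z2, Z4, Z5, Z7, Z12, Z13} as a parent, child, or co-parent, and no others.
Parents of Z3: Z4; children: Z1; co-parents: Z2, Z4, Z5, Z7, Z12, Z13.
These exactly cover the given set, so the node is Z3.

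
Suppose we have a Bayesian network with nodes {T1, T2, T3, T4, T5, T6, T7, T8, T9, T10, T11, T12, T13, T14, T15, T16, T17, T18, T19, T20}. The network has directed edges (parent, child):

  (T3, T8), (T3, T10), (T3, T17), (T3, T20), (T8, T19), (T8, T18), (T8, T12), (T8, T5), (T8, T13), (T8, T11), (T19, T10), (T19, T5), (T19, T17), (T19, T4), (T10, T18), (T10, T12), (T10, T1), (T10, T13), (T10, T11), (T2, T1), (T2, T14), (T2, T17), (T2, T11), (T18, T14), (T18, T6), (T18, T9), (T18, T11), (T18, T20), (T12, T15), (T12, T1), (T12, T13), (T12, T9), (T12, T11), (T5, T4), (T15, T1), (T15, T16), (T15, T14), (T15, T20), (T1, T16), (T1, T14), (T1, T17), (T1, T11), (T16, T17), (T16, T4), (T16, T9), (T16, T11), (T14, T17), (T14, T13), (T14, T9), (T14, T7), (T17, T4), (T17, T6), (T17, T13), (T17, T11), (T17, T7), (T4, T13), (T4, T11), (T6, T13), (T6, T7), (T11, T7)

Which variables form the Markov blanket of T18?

Parents of T18: T8, T10.
T18 has children T6, T9, T11, T14, T20.
Other parents of T18's children:
  T14's other parents are T1, T2, T15.
  T6 also has parent T17.
  T9 also has parents T12, T14, T16.
  parents(T11) \ {T18} = {T1, T2, T4, T8, T10, T12, T16, T17}.
  parents(T20) \ {T18} = {T3, T15}.
Union: {T8, T10} ∪ {T6, T9, T11, T14, T20} ∪ {T1, T2, T3, T4, T8, T10, T12, T14, T15, T16, T17} = {T1, T2, T3, T4, T6, T8, T9, T10, T11, T12, T14, T15, T16, T17, T20}.

{T1, T2, T3, T4, T6, T8, T9, T10, T11, T12, T14, T15, T16, T17, T20}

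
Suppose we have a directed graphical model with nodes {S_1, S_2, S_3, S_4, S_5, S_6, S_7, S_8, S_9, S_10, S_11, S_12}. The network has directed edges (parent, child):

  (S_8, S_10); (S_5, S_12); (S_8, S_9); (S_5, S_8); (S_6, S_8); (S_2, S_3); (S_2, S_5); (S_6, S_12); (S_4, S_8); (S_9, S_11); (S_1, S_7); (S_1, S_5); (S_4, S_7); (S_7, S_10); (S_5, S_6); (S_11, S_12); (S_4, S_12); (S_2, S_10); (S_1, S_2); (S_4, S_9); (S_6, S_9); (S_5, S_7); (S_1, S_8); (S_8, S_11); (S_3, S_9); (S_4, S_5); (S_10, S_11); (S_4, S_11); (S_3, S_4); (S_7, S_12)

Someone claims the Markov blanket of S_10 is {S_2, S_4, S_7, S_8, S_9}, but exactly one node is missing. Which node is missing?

The Markov blanket of a node is its parents, its children, and the other parents of its children.
Parents of S_10: S_2, S_7, S_8.
Ch(S_10) = {S_11}.
Co-parents of S_10 (other parents of its children):
  S_11: S_4, S_8, S_9
MB(S_10) = {S_2, S_4, S_7, S_8, S_9, S_11}.
Comparing with the claimed set, S_11 is missing.

S_11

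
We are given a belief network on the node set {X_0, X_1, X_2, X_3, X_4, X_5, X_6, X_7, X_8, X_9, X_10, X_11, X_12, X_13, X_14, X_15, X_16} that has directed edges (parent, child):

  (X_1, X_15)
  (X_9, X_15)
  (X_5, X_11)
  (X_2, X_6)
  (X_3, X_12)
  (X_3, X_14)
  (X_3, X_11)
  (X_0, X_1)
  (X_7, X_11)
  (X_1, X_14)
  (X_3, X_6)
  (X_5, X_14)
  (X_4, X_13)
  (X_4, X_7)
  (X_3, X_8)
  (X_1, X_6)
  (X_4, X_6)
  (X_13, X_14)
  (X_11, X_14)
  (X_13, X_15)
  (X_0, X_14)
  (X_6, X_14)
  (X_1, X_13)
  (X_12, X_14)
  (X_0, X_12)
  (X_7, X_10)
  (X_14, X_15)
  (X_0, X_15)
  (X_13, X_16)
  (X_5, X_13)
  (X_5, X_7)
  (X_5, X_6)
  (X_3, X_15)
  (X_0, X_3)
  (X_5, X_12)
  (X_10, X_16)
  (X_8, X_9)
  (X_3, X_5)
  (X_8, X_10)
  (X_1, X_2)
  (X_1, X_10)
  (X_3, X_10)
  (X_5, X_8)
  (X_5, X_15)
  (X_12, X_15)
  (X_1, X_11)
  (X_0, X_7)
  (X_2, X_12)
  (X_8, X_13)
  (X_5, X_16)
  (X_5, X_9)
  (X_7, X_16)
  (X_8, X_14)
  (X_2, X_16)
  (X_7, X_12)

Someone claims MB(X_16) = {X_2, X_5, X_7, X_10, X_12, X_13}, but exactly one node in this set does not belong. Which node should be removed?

Parents of X_16: X_2, X_5, X_7, X_10, X_13.
X_16's children: none.
With no children, X_16 has no spouses; the co-parent set is empty.
MB(X_16) = {X_2, X_5, X_7, X_10, X_13}.
X_12 is neither a parent, child, nor co-parent of X_16, so it does not belong.

X_12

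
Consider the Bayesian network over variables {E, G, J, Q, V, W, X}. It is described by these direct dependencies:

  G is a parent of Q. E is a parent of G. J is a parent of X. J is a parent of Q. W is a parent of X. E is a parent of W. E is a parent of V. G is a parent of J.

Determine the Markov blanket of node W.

{E, J, X}

By definition, MB(W) is built from W's parents, W's children, and the co-parents of W.
W's children: X.
W has parent E.
Other parents of W's children:
  X: J
Union: {E} ∪ {X} ∪ {J} = {E, J, X}.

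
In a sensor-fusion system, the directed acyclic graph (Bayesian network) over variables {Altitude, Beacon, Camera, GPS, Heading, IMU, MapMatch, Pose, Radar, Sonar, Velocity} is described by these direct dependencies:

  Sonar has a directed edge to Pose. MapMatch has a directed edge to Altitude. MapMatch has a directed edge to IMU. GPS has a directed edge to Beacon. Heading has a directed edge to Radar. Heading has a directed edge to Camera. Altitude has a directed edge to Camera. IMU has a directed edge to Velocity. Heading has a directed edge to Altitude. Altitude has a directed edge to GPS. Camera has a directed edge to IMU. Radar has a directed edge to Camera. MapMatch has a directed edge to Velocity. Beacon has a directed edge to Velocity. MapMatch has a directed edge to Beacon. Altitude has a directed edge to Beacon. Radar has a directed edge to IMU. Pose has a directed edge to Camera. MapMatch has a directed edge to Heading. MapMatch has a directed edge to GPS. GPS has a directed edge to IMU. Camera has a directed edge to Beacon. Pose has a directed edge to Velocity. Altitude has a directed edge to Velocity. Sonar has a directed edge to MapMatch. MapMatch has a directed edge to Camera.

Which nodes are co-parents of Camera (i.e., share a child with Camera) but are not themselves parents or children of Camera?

Children of Camera: Beacon, IMU.
  parents(Beacon) \ {Camera} = {Altitude, GPS, MapMatch}.
  IMU's other parents are GPS, MapMatch, Radar.
Excluding nodes already adjacent to Camera (Altitude, Beacon, Heading, IMU, MapMatch, Pose, Radar), the co-parent-only contribution is {GPS}.

{GPS}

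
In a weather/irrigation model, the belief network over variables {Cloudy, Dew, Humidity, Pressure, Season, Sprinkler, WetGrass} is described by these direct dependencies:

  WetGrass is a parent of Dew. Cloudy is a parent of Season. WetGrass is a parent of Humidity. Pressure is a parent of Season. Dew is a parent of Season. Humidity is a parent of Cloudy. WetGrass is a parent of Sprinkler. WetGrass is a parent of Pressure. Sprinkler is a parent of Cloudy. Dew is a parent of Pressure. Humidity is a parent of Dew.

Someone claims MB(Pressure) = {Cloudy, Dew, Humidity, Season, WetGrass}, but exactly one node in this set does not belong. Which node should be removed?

Humidity

By definition, MB(Pressure) is built from Pressure's parents, Pressure's children, and the co-parents of Pressure.
Parents of Pressure: Dew, WetGrass.
Pressure has child Season.
Other parents of Pressure's children:
  Season's other parents are Cloudy, Dew.
MB(Pressure) = {Cloudy, Dew, Season, WetGrass}.
Humidity is neither a parent, child, nor co-parent of Pressure, so it does not belong.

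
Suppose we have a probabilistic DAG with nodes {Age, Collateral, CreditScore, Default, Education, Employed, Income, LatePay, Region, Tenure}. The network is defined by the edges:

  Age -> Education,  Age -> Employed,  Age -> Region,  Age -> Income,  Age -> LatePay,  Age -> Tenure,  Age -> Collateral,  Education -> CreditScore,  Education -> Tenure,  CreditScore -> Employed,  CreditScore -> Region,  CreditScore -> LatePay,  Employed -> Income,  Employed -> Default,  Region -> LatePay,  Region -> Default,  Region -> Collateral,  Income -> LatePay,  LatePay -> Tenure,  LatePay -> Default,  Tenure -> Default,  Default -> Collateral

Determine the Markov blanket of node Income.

{Age, CreditScore, Employed, LatePay, Region}

Pa(Income) = {Age, Employed}.
Income has child LatePay.
Other parents of Income's children:
  LatePay's other parents are Age, CreditScore, Region.
Union: {Age, Employed} ∪ {LatePay} ∪ {Age, CreditScore, Region} = {Age, CreditScore, Employed, LatePay, Region}.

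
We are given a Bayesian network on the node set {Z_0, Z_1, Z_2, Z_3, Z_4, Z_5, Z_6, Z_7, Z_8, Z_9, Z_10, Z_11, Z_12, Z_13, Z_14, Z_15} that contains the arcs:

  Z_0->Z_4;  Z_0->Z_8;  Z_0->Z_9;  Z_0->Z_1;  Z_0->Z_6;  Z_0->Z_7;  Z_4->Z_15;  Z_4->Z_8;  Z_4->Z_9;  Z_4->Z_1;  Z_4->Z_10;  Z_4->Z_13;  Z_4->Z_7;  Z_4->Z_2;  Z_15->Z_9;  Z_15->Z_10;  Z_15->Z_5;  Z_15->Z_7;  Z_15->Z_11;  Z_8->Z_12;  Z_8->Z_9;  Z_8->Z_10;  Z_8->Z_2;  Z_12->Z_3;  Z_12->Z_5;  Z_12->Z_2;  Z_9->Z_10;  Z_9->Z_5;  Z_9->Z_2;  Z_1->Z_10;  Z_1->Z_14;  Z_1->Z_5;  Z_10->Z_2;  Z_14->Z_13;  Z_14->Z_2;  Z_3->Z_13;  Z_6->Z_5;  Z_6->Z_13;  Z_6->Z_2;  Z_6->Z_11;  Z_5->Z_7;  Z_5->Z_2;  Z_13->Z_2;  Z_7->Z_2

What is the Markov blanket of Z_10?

A node's Markov blanket = Pa ∪ Ch ∪ (parents of Ch other than the node itself).
Pa(Z_10) = {Z_1, Z_4, Z_8, Z_9, Z_15}.
Z_10 has child Z_2.
Other parents of Z_10's children:
  Z_2: Z_4, Z_5, Z_6, Z_7, Z_8, Z_9, Z_12, Z_13, Z_14
MB(Z_10) = {Z_1, Z_2, Z_4, Z_5, Z_6, Z_7, Z_8, Z_9, Z_12, Z_13, Z_14, Z_15}.

{Z_1, Z_2, Z_4, Z_5, Z_6, Z_7, Z_8, Z_9, Z_12, Z_13, Z_14, Z_15}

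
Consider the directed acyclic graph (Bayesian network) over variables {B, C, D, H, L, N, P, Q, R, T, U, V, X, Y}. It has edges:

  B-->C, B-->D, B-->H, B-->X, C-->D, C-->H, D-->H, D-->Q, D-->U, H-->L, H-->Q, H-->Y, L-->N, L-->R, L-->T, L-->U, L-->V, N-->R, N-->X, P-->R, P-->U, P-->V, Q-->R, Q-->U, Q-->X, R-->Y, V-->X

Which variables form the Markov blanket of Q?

Q's parents: D, H.
Ch(Q) = {R, U, X}.
For each child, the remaining parents (spouses of Q):
  R: L, N, P
  U: D, L, P
  X: B, N, V
So the Markov blanket of Q is {B, D, H, L, N, P, R, U, V, X}.

{B, D, H, L, N, P, R, U, V, X}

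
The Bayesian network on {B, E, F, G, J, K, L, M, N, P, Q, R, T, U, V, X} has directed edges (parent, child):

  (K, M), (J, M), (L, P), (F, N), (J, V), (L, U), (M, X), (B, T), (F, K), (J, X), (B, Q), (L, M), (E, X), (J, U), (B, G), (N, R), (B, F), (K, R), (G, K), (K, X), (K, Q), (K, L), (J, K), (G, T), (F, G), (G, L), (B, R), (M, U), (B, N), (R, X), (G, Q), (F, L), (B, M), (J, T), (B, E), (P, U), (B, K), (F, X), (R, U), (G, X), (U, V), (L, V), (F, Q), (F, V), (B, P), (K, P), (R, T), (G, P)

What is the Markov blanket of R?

By definition, MB(R) is built from R's parents, R's children, and the co-parents of R.
Parents of R: B, K, N.
R has children T, U, X.
Parents of each child, excluding R:
  parents(T) \ {R} = {B, G, J}.
  parents(U) \ {R} = {J, L, M, P}.
  parents(X) \ {R} = {E, F, G, J, K, M}.
MB(R) = {B, E, F, G, J, K, L, M, N, P, T, U, X}.

{B, E, F, G, J, K, L, M, N, P, T, U, X}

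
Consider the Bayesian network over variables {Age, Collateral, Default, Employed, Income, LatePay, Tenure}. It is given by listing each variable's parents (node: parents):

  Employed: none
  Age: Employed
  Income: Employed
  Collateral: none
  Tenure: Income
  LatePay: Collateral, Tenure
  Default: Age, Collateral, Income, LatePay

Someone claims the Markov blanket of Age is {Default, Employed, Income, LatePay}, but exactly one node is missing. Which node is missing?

The Markov blanket of a node is its parents, its children, and the other parents of its children.
Age has parent Employed.
Children of Age: Default.
Parents of each child, excluding Age:
  Default: Collateral, Income, LatePay
MB(Age) = {Collateral, Default, Employed, Income, LatePay}.
Comparing with the claimed set, Collateral is missing.

Collateral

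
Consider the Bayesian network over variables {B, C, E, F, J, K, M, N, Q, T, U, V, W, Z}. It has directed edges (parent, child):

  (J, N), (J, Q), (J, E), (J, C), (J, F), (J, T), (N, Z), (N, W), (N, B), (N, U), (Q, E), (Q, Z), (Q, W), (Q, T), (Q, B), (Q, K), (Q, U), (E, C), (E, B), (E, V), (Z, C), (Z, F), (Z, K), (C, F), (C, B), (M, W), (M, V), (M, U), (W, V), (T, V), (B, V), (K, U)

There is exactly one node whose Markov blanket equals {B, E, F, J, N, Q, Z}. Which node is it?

The target node must have every member of {B, E, F, J, N, Q, Z} as a parent, child, or co-parent, and no others.
Parents of C: E, J, Z; children: B, F; co-parents: E, J, N, Q, Z.
These exactly cover the given set, so the node is C.

C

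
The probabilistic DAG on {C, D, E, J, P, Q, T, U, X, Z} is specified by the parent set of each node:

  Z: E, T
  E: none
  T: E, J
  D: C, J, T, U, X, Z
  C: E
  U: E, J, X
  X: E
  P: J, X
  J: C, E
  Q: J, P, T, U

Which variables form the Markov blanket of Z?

{C, D, E, J, T, U, X}

A node's Markov blanket = Pa ∪ Ch ∪ (parents of Ch other than the node itself).
Pa(Z) = {E, T}.
Ch(Z) = {D}.
Parents of each child, excluding Z:
  parents(D) \ {Z} = {C, J, T, U, X}.
MB(Z) = {C, D, E, J, T, U, X}.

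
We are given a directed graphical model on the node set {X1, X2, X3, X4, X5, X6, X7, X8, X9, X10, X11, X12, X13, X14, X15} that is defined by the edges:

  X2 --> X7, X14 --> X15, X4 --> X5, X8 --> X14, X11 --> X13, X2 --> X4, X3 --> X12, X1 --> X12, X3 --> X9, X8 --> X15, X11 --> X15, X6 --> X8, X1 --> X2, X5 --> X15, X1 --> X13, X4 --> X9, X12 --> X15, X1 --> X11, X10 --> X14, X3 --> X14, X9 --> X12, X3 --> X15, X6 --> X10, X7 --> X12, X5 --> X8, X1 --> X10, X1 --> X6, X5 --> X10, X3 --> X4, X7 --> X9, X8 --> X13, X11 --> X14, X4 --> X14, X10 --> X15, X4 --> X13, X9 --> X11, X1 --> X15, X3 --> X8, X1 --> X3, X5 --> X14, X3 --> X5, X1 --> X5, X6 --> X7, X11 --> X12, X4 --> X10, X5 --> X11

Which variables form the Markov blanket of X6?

Recall MB(v) = parents ∪ children ∪ spouses, where spouses are the other parents of v's children.
X6's parents: X1.
Children of X6: X7, X8, X10.
Parents of each child, excluding X6:
  X7: X2
  X8: X3, X5
  X10: X1, X4, X5
Taking the union gives {X1, X2, X3, X4, X5, X7, X8, X10}.

{X1, X2, X3, X4, X5, X7, X8, X10}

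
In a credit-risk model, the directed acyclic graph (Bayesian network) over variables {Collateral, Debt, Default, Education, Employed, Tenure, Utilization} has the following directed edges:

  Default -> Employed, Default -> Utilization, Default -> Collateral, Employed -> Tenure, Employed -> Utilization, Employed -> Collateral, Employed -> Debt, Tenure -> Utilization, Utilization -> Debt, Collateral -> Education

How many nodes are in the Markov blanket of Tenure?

3

Tenure has parent Employed.
Tenure has child Utilization.
Co-parents of Tenure (other parents of its children):
  Utilization: Default, Employed
MB(Tenure) = {Default, Employed, Utilization}, which has 3 nodes.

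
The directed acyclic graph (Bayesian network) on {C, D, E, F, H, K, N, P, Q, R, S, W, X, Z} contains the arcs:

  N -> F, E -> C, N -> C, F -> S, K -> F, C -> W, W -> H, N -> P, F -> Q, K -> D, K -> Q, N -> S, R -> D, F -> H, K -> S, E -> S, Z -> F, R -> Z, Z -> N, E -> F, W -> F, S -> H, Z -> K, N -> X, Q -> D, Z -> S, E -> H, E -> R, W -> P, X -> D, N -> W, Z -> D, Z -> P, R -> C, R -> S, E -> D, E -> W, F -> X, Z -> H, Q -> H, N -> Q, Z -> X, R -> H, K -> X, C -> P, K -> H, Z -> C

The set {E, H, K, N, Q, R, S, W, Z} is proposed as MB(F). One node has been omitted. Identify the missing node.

X

Recall MB(v) = parents ∪ children ∪ spouses, where spouses are the other parents of v's children.
Parents of F: E, K, N, W, Z.
F has children H, Q, S, X.
Parents of each child, excluding F:
  X's other parents are K, N, Z.
  S's other parents are E, K, N, R, Z.
  Q's other parents are K, N.
  H's other parents are E, K, Q, R, S, W, Z.
MB(F) = {E, H, K, N, Q, R, S, W, X, Z}.
Comparing with the claimed set, X is missing.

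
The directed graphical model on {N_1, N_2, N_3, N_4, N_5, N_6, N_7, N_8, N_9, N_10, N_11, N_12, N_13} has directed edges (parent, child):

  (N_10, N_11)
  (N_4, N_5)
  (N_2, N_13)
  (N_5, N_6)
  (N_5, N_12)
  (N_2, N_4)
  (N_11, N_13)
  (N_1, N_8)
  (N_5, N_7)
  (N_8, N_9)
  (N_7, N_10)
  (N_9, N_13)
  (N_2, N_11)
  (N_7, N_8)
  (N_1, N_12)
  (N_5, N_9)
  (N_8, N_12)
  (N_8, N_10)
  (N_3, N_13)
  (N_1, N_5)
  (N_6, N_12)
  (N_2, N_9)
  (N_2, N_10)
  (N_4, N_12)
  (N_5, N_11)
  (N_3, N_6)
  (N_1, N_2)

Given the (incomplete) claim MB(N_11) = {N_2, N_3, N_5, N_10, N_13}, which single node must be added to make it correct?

Pa(N_11) = {N_2, N_5, N_10}.
N_11 has child N_13.
Other parents of N_11's children:
  N_13's other parents are N_2, N_3, N_9.
MB(N_11) = {N_2, N_3, N_5, N_9, N_10, N_13}.
Comparing with the claimed set, N_9 is missing.

N_9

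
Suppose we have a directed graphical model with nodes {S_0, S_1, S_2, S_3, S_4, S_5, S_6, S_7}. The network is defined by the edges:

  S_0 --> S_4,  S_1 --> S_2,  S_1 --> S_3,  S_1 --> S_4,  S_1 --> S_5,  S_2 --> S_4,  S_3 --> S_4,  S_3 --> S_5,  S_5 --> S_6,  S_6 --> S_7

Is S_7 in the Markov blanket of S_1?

No

S_1's parents: none.
S_1's children: S_2, S_3, S_4, S_5.
For each child, the remaining parents (spouses of S_1):
  S_2 has no other parent.
  S_3 has no other parent.
  parents(S_4) \ {S_1} = {S_0, S_2, S_3}.
  S_5's other parent is S_3.
MB(S_1) = {S_0, S_2, S_3, S_4, S_5}; S_7 is not in this set.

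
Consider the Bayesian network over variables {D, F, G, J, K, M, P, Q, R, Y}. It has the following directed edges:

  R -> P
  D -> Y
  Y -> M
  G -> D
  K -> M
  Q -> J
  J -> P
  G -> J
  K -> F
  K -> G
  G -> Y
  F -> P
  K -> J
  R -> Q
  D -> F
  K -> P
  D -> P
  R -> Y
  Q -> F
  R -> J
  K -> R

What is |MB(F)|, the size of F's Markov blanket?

The Markov blanket of a node is its parents, its children, and the other parents of its children.
F has child P.
Parents of F: D, K, Q.
Co-parents of F (other parents of its children):
  P: D, J, K, R
MB(F) = {D, J, K, P, Q, R}, which has 6 nodes.

6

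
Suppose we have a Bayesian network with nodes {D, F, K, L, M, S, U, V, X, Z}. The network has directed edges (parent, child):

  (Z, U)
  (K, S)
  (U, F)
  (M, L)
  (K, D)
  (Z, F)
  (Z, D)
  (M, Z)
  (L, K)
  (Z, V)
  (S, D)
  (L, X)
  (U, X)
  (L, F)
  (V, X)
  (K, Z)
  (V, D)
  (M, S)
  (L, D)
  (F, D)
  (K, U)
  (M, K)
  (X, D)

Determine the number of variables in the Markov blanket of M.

A node's Markov blanket = Pa ∪ Ch ∪ (parents of Ch other than the node itself).
Children of M: K, L, S, Z.
M has no parents.
For each child, the remaining parents (spouses of M):
  L: —
  K: L
  Z: K
  S: K
MB(M) = {K, L, S, Z}, which has 4 nodes.

4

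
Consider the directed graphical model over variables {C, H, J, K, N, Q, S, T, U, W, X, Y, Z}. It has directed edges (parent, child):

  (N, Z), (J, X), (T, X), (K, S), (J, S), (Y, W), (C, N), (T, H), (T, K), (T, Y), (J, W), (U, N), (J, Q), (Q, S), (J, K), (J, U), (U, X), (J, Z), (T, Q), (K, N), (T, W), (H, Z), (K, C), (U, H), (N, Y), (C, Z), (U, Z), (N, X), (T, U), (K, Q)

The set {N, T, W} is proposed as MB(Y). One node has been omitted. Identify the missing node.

J

Y's parents: N, T.
Y has child W.
Other parents of Y's children:
  W: J, T
MB(Y) = {J, N, T, W}.
Comparing with the claimed set, J is missing.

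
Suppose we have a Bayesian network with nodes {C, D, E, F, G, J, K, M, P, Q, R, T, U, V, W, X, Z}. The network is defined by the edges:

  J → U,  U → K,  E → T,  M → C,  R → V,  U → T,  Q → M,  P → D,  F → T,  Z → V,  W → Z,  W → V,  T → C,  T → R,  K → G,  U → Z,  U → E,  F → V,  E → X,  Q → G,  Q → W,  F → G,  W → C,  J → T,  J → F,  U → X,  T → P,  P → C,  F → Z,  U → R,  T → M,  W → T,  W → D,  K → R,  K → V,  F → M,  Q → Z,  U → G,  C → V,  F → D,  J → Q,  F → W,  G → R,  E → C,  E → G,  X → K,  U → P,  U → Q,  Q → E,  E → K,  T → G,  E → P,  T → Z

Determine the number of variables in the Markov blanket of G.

7

G has child R.
G has parents E, F, K, Q, T, U.
Other parents of G's children:
  R also has parents K, T, U.
MB(G) = {E, F, K, Q, R, T, U}, which has 7 nodes.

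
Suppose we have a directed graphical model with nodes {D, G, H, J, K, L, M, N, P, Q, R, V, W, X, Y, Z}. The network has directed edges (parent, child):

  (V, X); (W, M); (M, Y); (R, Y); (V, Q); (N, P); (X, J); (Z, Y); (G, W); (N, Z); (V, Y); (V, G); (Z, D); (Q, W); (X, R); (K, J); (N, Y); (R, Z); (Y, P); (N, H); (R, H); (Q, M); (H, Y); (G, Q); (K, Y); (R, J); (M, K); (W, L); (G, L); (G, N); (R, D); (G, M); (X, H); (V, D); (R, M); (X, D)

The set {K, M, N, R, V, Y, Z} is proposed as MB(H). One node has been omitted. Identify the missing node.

Recall MB(v) = parents ∪ children ∪ spouses, where spouses are the other parents of v's children.
Parents of H: N, R, X.
H has child Y.
For each child, the remaining parents (spouses of H):
  Y: K, M, N, R, V, Z
MB(H) = {K, M, N, R, V, X, Y, Z}.
Comparing with the claimed set, X is missing.

X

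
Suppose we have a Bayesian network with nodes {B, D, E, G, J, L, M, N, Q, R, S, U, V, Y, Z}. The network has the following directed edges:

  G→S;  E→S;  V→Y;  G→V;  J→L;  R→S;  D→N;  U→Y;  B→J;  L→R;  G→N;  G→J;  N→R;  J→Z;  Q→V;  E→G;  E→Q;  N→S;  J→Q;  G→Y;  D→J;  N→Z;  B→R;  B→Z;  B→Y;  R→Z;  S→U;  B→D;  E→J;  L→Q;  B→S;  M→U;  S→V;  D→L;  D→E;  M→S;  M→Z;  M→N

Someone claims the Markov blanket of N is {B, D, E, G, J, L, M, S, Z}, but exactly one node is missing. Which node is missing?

Recall MB(v) = parents ∪ children ∪ spouses, where spouses are the other parents of v's children.
N's parents: D, G, M.
Children of N: R, S, Z.
Parents of each child, excluding N:
  R: B, L
  S: B, E, G, M, R
  Z: B, J, M, R
MB(N) = {B, D, E, G, J, L, M, R, S, Z}.
Comparing with the claimed set, R is missing.

R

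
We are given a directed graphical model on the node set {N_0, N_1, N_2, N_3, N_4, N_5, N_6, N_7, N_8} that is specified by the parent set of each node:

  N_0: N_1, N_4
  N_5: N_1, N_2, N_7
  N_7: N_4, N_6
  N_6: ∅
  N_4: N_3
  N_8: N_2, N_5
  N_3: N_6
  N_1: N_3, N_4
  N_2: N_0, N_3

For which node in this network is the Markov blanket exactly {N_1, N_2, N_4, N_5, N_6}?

The target node must have every member of {N_1, N_2, N_4, N_5, N_6} as a parent, child, or co-parent, and no others.
Parents of N_7: N_4, N_6; children: N_5; co-parents: N_1, N_2.
These exactly cover the given set, so the node is N_7.

N_7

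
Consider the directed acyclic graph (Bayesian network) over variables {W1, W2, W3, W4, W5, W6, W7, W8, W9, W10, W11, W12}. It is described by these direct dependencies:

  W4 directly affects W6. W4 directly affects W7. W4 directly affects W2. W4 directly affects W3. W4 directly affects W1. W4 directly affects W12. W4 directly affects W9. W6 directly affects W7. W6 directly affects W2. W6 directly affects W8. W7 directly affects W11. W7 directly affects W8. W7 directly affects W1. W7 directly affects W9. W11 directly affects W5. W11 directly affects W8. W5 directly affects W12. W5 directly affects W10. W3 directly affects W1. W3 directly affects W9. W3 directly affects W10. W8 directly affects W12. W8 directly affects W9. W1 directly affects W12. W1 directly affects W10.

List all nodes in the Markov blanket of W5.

{W1, W3, W4, W8, W10, W11, W12}

Recall MB(v) = parents ∪ children ∪ spouses, where spouses are the other parents of v's children.
Parents of W5: W11.
W5's children: W10, W12.
Co-parents of W5 (other parents of its children):
  W12: W1, W4, W8
  W10: W1, W3
MB(W5) = {W1, W3, W4, W8, W10, W11, W12}.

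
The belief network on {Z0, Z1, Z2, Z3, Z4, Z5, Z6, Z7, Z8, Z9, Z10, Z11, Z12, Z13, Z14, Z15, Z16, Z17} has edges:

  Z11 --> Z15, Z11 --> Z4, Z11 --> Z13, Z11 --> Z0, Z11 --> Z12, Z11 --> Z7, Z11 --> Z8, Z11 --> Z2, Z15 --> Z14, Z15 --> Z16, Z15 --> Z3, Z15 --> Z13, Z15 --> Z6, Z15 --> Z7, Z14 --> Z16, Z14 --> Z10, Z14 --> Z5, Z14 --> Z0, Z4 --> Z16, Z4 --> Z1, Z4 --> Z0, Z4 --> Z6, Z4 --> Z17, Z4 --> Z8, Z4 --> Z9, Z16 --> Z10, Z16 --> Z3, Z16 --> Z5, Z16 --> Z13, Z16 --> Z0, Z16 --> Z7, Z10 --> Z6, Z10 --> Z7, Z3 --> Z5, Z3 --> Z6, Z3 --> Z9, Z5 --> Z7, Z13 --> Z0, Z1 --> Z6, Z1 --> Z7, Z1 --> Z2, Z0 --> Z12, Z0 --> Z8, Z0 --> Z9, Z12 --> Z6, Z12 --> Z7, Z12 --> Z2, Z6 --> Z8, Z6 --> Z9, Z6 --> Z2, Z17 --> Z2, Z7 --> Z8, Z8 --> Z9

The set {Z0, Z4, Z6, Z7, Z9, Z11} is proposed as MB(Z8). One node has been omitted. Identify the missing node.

Children of Z8: Z9.
Z8 has parents Z0, Z4, Z6, Z7, Z11.
Other parents of Z8's children:
  parents(Z9) \ {Z8} = {Z0, Z3, Z4, Z6}.
MB(Z8) = {Z0, Z3, Z4, Z6, Z7, Z9, Z11}.
Comparing with the claimed set, Z3 is missing.

Z3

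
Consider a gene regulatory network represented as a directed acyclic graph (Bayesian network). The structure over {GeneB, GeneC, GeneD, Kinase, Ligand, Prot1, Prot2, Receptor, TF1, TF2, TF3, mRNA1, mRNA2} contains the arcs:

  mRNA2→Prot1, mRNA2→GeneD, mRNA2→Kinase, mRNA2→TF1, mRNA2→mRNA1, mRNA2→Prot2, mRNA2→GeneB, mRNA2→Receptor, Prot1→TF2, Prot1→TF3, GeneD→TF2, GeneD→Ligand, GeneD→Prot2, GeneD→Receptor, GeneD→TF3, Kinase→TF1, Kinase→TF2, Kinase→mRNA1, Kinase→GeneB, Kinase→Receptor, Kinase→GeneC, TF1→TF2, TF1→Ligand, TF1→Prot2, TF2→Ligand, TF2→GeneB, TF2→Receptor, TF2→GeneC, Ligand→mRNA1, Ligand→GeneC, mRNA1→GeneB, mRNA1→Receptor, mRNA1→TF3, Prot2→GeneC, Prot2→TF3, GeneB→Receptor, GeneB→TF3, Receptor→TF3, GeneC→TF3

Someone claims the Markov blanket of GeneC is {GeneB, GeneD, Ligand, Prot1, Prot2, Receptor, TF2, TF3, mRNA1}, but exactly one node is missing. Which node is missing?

Kinase

GeneC has parents Kinase, Ligand, Prot2, TF2.
Children of GeneC: TF3.
Parents of each child, excluding GeneC:
  TF3: GeneB, GeneD, Prot1, Prot2, Receptor, mRNA1
MB(GeneC) = {GeneB, GeneD, Kinase, Ligand, Prot1, Prot2, Receptor, TF2, TF3, mRNA1}.
Comparing with the claimed set, Kinase is missing.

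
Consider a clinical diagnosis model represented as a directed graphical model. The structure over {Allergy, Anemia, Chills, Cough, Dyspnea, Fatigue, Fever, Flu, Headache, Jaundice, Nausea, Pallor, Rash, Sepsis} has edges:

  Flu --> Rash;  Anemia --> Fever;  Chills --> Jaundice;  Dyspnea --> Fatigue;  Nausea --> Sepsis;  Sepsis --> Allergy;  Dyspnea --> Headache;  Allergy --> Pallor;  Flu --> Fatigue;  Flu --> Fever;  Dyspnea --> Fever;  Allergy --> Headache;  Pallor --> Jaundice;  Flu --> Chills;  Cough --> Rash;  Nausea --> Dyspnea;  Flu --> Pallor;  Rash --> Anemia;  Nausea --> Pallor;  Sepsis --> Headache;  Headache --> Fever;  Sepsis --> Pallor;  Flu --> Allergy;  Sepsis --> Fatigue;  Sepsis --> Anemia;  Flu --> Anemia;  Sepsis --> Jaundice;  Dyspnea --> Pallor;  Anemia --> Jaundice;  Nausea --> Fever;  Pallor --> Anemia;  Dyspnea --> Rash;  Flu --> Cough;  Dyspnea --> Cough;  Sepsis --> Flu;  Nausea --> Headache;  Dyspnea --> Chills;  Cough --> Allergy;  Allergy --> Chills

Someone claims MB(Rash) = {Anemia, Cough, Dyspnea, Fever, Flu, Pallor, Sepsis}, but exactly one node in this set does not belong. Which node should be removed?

Parents of Rash: Cough, Dyspnea, Flu.
Rash has child Anemia.
For each child, the remaining parents (spouses of Rash):
  Anemia: Flu, Pallor, Sepsis
MB(Rash) = {Anemia, Cough, Dyspnea, Flu, Pallor, Sepsis}.
Fever is neither a parent, child, nor co-parent of Rash, so it does not belong.

Fever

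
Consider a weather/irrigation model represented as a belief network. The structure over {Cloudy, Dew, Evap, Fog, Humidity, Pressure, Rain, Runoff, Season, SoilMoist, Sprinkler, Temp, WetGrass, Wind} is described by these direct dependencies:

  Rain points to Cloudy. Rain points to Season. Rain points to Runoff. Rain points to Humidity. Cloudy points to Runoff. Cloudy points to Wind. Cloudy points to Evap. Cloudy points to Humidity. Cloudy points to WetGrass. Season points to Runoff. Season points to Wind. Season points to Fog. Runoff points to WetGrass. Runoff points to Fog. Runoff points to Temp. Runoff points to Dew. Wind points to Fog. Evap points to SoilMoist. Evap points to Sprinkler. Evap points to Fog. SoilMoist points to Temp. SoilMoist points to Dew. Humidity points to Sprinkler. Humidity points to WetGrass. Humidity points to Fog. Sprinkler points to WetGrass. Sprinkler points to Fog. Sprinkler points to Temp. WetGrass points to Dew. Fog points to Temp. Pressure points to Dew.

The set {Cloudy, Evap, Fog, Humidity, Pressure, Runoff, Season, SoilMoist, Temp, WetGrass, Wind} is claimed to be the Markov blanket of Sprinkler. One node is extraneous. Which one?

Pressure

Sprinkler has children Fog, Temp, WetGrass.
Sprinkler has parents Evap, Humidity.
Co-parents of Sprinkler (other parents of its children):
  WetGrass also has parents Cloudy, Humidity, Runoff.
  Fog's other parents are Evap, Humidity, Runoff, Season, Wind.
  Temp also has parents Fog, Runoff, SoilMoist.
MB(Sprinkler) = {Cloudy, Evap, Fog, Humidity, Runoff, Season, SoilMoist, Temp, WetGrass, Wind}.
Pressure is neither a parent, child, nor co-parent of Sprinkler, so it does not belong.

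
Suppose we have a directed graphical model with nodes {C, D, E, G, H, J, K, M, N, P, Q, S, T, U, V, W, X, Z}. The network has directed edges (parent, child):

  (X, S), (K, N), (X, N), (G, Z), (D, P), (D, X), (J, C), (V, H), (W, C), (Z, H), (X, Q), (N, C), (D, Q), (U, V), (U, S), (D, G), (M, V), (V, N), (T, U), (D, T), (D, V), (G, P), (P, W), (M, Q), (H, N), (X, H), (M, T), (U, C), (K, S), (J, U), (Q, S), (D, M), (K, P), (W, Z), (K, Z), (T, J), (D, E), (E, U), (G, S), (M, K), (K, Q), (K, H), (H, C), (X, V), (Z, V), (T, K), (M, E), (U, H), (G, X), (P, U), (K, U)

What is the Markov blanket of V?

Children of V: H, N.
Pa(V) = {D, M, U, X, Z}.
Co-parents of V (other parents of its children):
  H's other parents are K, U, X, Z.
  N also has parents H, K, X.
Taking the union gives {D, H, K, M, N, U, X, Z}.

{D, H, K, M, N, U, X, Z}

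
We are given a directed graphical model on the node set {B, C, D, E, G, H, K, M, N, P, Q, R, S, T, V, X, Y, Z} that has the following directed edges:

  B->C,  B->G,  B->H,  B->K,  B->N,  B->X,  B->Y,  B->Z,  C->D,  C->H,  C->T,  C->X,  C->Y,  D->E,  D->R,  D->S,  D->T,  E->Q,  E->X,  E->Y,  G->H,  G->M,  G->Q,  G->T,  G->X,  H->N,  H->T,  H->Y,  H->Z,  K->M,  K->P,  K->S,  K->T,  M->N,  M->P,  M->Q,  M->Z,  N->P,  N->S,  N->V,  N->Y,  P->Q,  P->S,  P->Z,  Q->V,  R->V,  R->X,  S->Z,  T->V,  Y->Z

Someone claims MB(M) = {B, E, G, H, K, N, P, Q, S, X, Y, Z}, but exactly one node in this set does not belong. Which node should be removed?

X

A node's Markov blanket = Pa ∪ Ch ∪ (parents of Ch other than the node itself).
M has children N, P, Q, Z.
Pa(M) = {G, K}.
Parents of each child, excluding M:
  parents(N) \ {M} = {B, H}.
  parents(P) \ {M} = {K, N}.
  parents(Q) \ {M} = {E, G, P}.
  parents(Z) \ {M} = {B, H, P, S, Y}.
MB(M) = {B, E, G, H, K, N, P, Q, S, Y, Z}.
X is neither a parent, child, nor co-parent of M, so it does not belong.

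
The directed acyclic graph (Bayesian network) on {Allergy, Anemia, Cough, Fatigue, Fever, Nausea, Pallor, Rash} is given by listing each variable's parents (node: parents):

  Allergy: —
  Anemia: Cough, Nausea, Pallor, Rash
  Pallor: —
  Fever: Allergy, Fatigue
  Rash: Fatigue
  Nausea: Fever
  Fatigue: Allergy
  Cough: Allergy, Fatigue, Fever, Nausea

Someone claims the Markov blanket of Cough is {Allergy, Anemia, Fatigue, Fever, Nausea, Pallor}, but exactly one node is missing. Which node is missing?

Rash

Cough's children: Anemia.
Pa(Cough) = {Allergy, Fatigue, Fever, Nausea}.
Other parents of Cough's children:
  Anemia also has parents Nausea, Pallor, Rash.
MB(Cough) = {Allergy, Anemia, Fatigue, Fever, Nausea, Pallor, Rash}.
Comparing with the claimed set, Rash is missing.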